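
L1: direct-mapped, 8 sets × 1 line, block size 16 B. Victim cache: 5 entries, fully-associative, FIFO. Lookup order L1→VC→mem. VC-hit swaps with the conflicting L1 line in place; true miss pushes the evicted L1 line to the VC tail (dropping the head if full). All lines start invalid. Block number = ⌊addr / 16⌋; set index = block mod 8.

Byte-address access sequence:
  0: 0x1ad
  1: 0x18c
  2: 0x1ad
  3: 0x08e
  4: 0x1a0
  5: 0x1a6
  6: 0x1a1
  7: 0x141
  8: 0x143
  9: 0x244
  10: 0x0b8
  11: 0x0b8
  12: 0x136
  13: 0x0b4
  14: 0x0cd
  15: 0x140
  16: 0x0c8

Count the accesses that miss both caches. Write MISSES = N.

MISSES = 8

0: 0x1ad (blk 26, set 2) → MISS  vc=[]
1: 0x18c (blk 24, set 0) → MISS  vc=[]
2: 0x1ad (blk 26, set 2) → L1-HIT  vc=[]
3: 0x8e (blk 8, set 0) → MISS  vc=[24]
4: 0x1a0 (blk 26, set 2) → L1-HIT  vc=[24]
5: 0x1a6 (blk 26, set 2) → L1-HIT  vc=[24]
6: 0x1a1 (blk 26, set 2) → L1-HIT  vc=[24]
7: 0x141 (blk 20, set 4) → MISS  vc=[24]
8: 0x143 (blk 20, set 4) → L1-HIT  vc=[24]
9: 0x244 (blk 36, set 4) → MISS  vc=[24, 20]
10: 0xb8 (blk 11, set 3) → MISS  vc=[24, 20]
11: 0xb8 (blk 11, set 3) → L1-HIT  vc=[24, 20]
12: 0x136 (blk 19, set 3) → MISS  vc=[24, 20, 11]
13: 0xb4 (blk 11, set 3) → VC-HIT  vc=[24, 20, 19]
14: 0xcd (blk 12, set 4) → MISS  vc=[24, 20, 19, 36]
15: 0x140 (blk 20, set 4) → VC-HIT  vc=[24, 12, 19, 36]
16: 0xc8 (blk 12, set 4) → VC-HIT  vc=[24, 20, 19, 36]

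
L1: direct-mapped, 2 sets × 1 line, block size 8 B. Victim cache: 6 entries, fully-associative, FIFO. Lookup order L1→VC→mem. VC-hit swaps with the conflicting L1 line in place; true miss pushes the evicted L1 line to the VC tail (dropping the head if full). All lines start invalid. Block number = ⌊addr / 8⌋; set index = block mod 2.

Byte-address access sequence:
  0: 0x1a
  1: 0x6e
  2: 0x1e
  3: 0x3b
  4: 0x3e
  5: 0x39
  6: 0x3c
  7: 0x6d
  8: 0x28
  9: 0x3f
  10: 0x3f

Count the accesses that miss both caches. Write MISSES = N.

  [0] addr=0x1a blk=3 s=1: MISS | VC []
  [1] addr=0x6e blk=13 s=1: MISS | VC [3]
  [2] addr=0x1e blk=3 s=1: VC-HIT | VC [13]
  [3] addr=0x3b blk=7 s=1: MISS | VC [13, 3]
  [4] addr=0x3e blk=7 s=1: L1-HIT | VC [13, 3]
  [5] addr=0x39 blk=7 s=1: L1-HIT | VC [13, 3]
  [6] addr=0x3c blk=7 s=1: L1-HIT | VC [13, 3]
  [7] addr=0x6d blk=13 s=1: VC-HIT | VC [7, 3]
  [8] addr=0x28 blk=5 s=1: MISS | VC [7, 3, 13]
  [9] addr=0x3f blk=7 s=1: VC-HIT | VC [5, 3, 13]
  [10] addr=0x3f blk=7 s=1: L1-HIT | VC [5, 3, 13]

MISSES = 4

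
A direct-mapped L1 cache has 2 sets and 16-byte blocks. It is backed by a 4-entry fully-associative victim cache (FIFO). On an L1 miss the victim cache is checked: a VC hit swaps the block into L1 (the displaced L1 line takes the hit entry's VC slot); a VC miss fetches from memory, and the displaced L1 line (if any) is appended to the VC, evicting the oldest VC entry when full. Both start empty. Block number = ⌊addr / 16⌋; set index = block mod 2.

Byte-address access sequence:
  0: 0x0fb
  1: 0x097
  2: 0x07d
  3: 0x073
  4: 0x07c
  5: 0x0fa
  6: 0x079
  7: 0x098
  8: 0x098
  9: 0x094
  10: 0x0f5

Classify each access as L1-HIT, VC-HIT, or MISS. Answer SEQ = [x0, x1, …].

#0 0xfb→b15/s1 MISS; vc=[]
#1 0x97→b9/s1 MISS; vc=[15]
#2 0x7d→b7/s1 MISS; vc=[15,9]
#3 0x73→b7/s1 L1-HIT; vc=[15,9]
#4 0x7c→b7/s1 L1-HIT; vc=[15,9]
#5 0xfa→b15/s1 VC-HIT; vc=[7,9]
#6 0x79→b7/s1 VC-HIT; vc=[15,9]
#7 0x98→b9/s1 VC-HIT; vc=[15,7]
#8 0x98→b9/s1 L1-HIT; vc=[15,7]
#9 0x94→b9/s1 L1-HIT; vc=[15,7]
#10 0xf5→b15/s1 VC-HIT; vc=[9,7]

SEQ = [MISS, MISS, MISS, L1-HIT, L1-HIT, VC-HIT, VC-HIT, VC-HIT, L1-HIT, L1-HIT, VC-HIT]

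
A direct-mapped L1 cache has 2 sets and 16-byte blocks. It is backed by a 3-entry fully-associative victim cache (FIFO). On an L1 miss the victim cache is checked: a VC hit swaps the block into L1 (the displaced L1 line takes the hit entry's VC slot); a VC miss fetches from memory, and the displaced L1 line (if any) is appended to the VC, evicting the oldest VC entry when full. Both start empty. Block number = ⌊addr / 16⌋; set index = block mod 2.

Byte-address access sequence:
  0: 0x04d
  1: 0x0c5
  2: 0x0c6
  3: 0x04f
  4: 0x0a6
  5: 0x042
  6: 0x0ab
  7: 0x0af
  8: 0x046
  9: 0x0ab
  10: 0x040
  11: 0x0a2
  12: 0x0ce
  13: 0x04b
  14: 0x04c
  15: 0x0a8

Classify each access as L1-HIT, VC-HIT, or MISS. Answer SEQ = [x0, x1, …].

0: 0x4d (blk 4, set 0) → MISS  vc=[]
1: 0xc5 (blk 12, set 0) → MISS  vc=[4]
2: 0xc6 (blk 12, set 0) → L1-HIT  vc=[4]
3: 0x4f (blk 4, set 0) → VC-HIT  vc=[12]
4: 0xa6 (blk 10, set 0) → MISS  vc=[12, 4]
5: 0x42 (blk 4, set 0) → VC-HIT  vc=[12, 10]
6: 0xab (blk 10, set 0) → VC-HIT  vc=[12, 4]
7: 0xaf (blk 10, set 0) → L1-HIT  vc=[12, 4]
8: 0x46 (blk 4, set 0) → VC-HIT  vc=[12, 10]
9: 0xab (blk 10, set 0) → VC-HIT  vc=[12, 4]
10: 0x40 (blk 4, set 0) → VC-HIT  vc=[12, 10]
11: 0xa2 (blk 10, set 0) → VC-HIT  vc=[12, 4]
12: 0xce (blk 12, set 0) → VC-HIT  vc=[10, 4]
13: 0x4b (blk 4, set 0) → VC-HIT  vc=[10, 12]
14: 0x4c (blk 4, set 0) → L1-HIT  vc=[10, 12]
15: 0xa8 (blk 10, set 0) → VC-HIT  vc=[4, 12]

SEQ = [MISS, MISS, L1-HIT, VC-HIT, MISS, VC-HIT, VC-HIT, L1-HIT, VC-HIT, VC-HIT, VC-HIT, VC-HIT, VC-HIT, VC-HIT, L1-HIT, VC-HIT]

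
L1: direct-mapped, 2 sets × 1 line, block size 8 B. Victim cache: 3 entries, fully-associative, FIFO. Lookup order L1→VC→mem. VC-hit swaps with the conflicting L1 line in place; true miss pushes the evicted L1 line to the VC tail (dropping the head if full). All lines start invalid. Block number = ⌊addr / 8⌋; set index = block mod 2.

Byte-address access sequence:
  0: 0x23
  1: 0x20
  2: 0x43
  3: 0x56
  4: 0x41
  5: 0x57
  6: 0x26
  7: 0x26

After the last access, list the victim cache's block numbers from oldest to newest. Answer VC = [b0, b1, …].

#0 0x23→b4/s0 MISS; vc=[]
#1 0x20→b4/s0 L1-HIT; vc=[]
#2 0x43→b8/s0 MISS; vc=[4]
#3 0x56→b10/s0 MISS; vc=[4,8]
#4 0x41→b8/s0 VC-HIT; vc=[4,10]
#5 0x57→b10/s0 VC-HIT; vc=[4,8]
#6 0x26→b4/s0 VC-HIT; vc=[10,8]
#7 0x26→b4/s0 L1-HIT; vc=[10,8]

VC = [10, 8]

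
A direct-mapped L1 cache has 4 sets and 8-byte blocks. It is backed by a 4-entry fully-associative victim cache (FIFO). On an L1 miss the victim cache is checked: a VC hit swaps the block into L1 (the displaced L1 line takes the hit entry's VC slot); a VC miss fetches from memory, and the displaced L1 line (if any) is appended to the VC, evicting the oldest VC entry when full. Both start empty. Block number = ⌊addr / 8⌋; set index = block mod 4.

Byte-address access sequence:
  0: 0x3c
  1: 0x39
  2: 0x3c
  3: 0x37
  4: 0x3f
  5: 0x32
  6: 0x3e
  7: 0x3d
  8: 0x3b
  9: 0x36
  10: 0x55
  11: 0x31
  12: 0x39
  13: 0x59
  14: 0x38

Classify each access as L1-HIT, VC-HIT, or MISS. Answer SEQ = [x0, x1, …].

#0 0x3c→b7/s3 MISS; vc=[]
#1 0x39→b7/s3 L1-HIT; vc=[]
#2 0x3c→b7/s3 L1-HIT; vc=[]
#3 0x37→b6/s2 MISS; vc=[]
#4 0x3f→b7/s3 L1-HIT; vc=[]
#5 0x32→b6/s2 L1-HIT; vc=[]
#6 0x3e→b7/s3 L1-HIT; vc=[]
#7 0x3d→b7/s3 L1-HIT; vc=[]
#8 0x3b→b7/s3 L1-HIT; vc=[]
#9 0x36→b6/s2 L1-HIT; vc=[]
#10 0x55→b10/s2 MISS; vc=[6]
#11 0x31→b6/s2 VC-HIT; vc=[10]
#12 0x39→b7/s3 L1-HIT; vc=[10]
#13 0x59→b11/s3 MISS; vc=[10,7]
#14 0x38→b7/s3 VC-HIT; vc=[10,11]

SEQ = [MISS, L1-HIT, L1-HIT, MISS, L1-HIT, L1-HIT, L1-HIT, L1-HIT, L1-HIT, L1-HIT, MISS, VC-HIT, L1-HIT, MISS, VC-HIT]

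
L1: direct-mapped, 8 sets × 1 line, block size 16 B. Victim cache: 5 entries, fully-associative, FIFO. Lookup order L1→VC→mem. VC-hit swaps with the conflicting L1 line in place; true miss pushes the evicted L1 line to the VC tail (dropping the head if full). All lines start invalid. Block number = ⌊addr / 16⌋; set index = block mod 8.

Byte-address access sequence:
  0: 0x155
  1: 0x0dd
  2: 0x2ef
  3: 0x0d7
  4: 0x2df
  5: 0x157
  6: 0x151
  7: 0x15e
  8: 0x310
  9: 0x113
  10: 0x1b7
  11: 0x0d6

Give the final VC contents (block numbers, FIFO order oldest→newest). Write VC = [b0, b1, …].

  [0] addr=0x155 blk=21 s=5: MISS | VC []
  [1] addr=0xdd blk=13 s=5: MISS | VC [21]
  [2] addr=0x2ef blk=46 s=6: MISS | VC [21]
  [3] addr=0xd7 blk=13 s=5: L1-HIT | VC [21]
  [4] addr=0x2df blk=45 s=5: MISS | VC [21, 13]
  [5] addr=0x157 blk=21 s=5: VC-HIT | VC [45, 13]
  [6] addr=0x151 blk=21 s=5: L1-HIT | VC [45, 13]
  [7] addr=0x15e blk=21 s=5: L1-HIT | VC [45, 13]
  [8] addr=0x310 blk=49 s=1: MISS | VC [45, 13]
  [9] addr=0x113 blk=17 s=1: MISS | VC [45, 13, 49]
  [10] addr=0x1b7 blk=27 s=3: MISS | VC [45, 13, 49]
  [11] addr=0xd6 blk=13 s=5: VC-HIT | VC [45, 21, 49]

VC = [45, 21, 49]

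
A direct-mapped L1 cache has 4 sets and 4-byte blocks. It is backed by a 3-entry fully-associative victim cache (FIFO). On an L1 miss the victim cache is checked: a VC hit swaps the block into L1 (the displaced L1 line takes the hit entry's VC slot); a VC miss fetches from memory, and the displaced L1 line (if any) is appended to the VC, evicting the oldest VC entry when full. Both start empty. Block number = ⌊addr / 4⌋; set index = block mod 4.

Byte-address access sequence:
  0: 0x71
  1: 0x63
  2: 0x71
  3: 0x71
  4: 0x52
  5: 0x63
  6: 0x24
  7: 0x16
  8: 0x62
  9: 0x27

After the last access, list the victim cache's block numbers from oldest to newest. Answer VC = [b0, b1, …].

  [0] addr=0x71 blk=28 s=0: MISS | VC []
  [1] addr=0x63 blk=24 s=0: MISS | VC [28]
  [2] addr=0x71 blk=28 s=0: VC-HIT | VC [24]
  [3] addr=0x71 blk=28 s=0: L1-HIT | VC [24]
  [4] addr=0x52 blk=20 s=0: MISS | VC [24, 28]
  [5] addr=0x63 blk=24 s=0: VC-HIT | VC [20, 28]
  [6] addr=0x24 blk=9 s=1: MISS | VC [20, 28]
  [7] addr=0x16 blk=5 s=1: MISS | VC [20, 28, 9]
  [8] addr=0x62 blk=24 s=0: L1-HIT | VC [20, 28, 9]
  [9] addr=0x27 blk=9 s=1: VC-HIT | VC [20, 28, 5]

VC = [20, 28, 5]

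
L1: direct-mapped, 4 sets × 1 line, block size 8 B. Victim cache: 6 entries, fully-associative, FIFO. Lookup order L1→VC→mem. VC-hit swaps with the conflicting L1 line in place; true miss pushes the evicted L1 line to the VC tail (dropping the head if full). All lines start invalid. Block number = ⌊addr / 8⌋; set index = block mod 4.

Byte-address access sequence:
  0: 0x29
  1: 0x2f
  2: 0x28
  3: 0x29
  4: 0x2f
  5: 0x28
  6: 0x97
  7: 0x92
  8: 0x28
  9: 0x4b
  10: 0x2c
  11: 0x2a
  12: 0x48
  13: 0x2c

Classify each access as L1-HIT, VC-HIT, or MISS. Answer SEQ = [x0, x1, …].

SEQ = [MISS, L1-HIT, L1-HIT, L1-HIT, L1-HIT, L1-HIT, MISS, L1-HIT, L1-HIT, MISS, VC-HIT, L1-HIT, VC-HIT, VC-HIT]

#0 0x29→b5/s1 MISS; vc=[]
#1 0x2f→b5/s1 L1-HIT; vc=[]
#2 0x28→b5/s1 L1-HIT; vc=[]
#3 0x29→b5/s1 L1-HIT; vc=[]
#4 0x2f→b5/s1 L1-HIT; vc=[]
#5 0x28→b5/s1 L1-HIT; vc=[]
#6 0x97→b18/s2 MISS; vc=[]
#7 0x92→b18/s2 L1-HIT; vc=[]
#8 0x28→b5/s1 L1-HIT; vc=[]
#9 0x4b→b9/s1 MISS; vc=[5]
#10 0x2c→b5/s1 VC-HIT; vc=[9]
#11 0x2a→b5/s1 L1-HIT; vc=[9]
#12 0x48→b9/s1 VC-HIT; vc=[5]
#13 0x2c→b5/s1 VC-HIT; vc=[9]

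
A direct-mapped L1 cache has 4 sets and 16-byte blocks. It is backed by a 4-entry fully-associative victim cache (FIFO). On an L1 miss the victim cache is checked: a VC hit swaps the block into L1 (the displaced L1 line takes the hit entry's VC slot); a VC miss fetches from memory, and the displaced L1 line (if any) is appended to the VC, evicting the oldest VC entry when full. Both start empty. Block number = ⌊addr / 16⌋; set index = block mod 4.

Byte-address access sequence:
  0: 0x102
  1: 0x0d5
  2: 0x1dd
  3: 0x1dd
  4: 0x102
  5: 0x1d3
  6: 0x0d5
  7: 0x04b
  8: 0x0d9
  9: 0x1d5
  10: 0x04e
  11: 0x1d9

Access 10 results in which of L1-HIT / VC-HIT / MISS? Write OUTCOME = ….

OUTCOME = L1-HIT

  [0] addr=0x102 blk=16 s=0: MISS | VC []
  [1] addr=0xd5 blk=13 s=1: MISS | VC []
  [2] addr=0x1dd blk=29 s=1: MISS | VC [13]
  [3] addr=0x1dd blk=29 s=1: L1-HIT | VC [13]
  [4] addr=0x102 blk=16 s=0: L1-HIT | VC [13]
  [5] addr=0x1d3 blk=29 s=1: L1-HIT | VC [13]
  [6] addr=0xd5 blk=13 s=1: VC-HIT | VC [29]
  [7] addr=0x4b blk=4 s=0: MISS | VC [29, 16]
  [8] addr=0xd9 blk=13 s=1: L1-HIT | VC [29, 16]
  [9] addr=0x1d5 blk=29 s=1: VC-HIT | VC [13, 16]
  [10] addr=0x4e blk=4 s=0: L1-HIT | VC [13, 16]
  [11] addr=0x1d9 blk=29 s=1: L1-HIT | VC [13, 16]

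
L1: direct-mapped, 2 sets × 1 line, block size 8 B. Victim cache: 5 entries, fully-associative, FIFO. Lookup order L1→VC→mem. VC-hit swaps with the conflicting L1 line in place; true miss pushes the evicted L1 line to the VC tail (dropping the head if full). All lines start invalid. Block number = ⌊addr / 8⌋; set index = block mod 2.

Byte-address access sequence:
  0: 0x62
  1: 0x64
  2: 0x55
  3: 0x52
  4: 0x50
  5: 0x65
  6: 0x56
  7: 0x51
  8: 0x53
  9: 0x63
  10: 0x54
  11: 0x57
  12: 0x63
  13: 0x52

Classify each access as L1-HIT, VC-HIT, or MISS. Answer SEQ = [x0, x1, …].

SEQ = [MISS, L1-HIT, MISS, L1-HIT, L1-HIT, VC-HIT, VC-HIT, L1-HIT, L1-HIT, VC-HIT, VC-HIT, L1-HIT, VC-HIT, VC-HIT]

0: 0x62 (blk 12, set 0) → MISS  vc=[]
1: 0x64 (blk 12, set 0) → L1-HIT  vc=[]
2: 0x55 (blk 10, set 0) → MISS  vc=[12]
3: 0x52 (blk 10, set 0) → L1-HIT  vc=[12]
4: 0x50 (blk 10, set 0) → L1-HIT  vc=[12]
5: 0x65 (blk 12, set 0) → VC-HIT  vc=[10]
6: 0x56 (blk 10, set 0) → VC-HIT  vc=[12]
7: 0x51 (blk 10, set 0) → L1-HIT  vc=[12]
8: 0x53 (blk 10, set 0) → L1-HIT  vc=[12]
9: 0x63 (blk 12, set 0) → VC-HIT  vc=[10]
10: 0x54 (blk 10, set 0) → VC-HIT  vc=[12]
11: 0x57 (blk 10, set 0) → L1-HIT  vc=[12]
12: 0x63 (blk 12, set 0) → VC-HIT  vc=[10]
13: 0x52 (blk 10, set 0) → VC-HIT  vc=[12]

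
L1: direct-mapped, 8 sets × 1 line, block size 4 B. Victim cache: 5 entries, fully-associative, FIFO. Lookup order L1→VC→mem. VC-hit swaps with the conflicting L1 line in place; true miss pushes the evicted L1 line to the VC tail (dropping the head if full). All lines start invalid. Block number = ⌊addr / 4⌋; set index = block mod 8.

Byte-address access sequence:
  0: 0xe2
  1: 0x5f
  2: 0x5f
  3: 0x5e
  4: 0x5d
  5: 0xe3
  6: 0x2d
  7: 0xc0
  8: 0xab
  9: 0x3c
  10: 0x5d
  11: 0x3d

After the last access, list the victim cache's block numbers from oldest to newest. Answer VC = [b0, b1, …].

0: 0xe2 (blk 56, set 0) → MISS  vc=[]
1: 0x5f (blk 23, set 7) → MISS  vc=[]
2: 0x5f (blk 23, set 7) → L1-HIT  vc=[]
3: 0x5e (blk 23, set 7) → L1-HIT  vc=[]
4: 0x5d (blk 23, set 7) → L1-HIT  vc=[]
5: 0xe3 (blk 56, set 0) → L1-HIT  vc=[]
6: 0x2d (blk 11, set 3) → MISS  vc=[]
7: 0xc0 (blk 48, set 0) → MISS  vc=[56]
8: 0xab (blk 42, set 2) → MISS  vc=[56]
9: 0x3c (blk 15, set 7) → MISS  vc=[56, 23]
10: 0x5d (blk 23, set 7) → VC-HIT  vc=[56, 15]
11: 0x3d (blk 15, set 7) → VC-HIT  vc=[56, 23]

VC = [56, 23]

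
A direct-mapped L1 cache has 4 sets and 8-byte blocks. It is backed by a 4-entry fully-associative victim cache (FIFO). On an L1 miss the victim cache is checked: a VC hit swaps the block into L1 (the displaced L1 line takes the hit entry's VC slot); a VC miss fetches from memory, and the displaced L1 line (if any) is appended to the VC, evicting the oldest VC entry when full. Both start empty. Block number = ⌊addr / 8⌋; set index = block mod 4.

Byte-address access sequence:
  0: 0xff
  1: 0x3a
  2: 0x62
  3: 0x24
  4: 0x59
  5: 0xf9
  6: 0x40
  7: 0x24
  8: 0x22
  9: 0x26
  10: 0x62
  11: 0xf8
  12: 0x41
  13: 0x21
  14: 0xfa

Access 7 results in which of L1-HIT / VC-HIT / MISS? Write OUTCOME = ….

  [0] addr=0xff blk=31 s=3: MISS | VC []
  [1] addr=0x3a blk=7 s=3: MISS | VC [31]
  [2] addr=0x62 blk=12 s=0: MISS | VC [31]
  [3] addr=0x24 blk=4 s=0: MISS | VC [31, 12]
  [4] addr=0x59 blk=11 s=3: MISS | VC [31, 12, 7]
  [5] addr=0xf9 blk=31 s=3: VC-HIT | VC [11, 12, 7]
  [6] addr=0x40 blk=8 s=0: MISS | VC [11, 12, 7, 4]
  [7] addr=0x24 blk=4 s=0: VC-HIT | VC [11, 12, 7, 8]
  [8] addr=0x22 blk=4 s=0: L1-HIT | VC [11, 12, 7, 8]
  [9] addr=0x26 blk=4 s=0: L1-HIT | VC [11, 12, 7, 8]
  [10] addr=0x62 blk=12 s=0: VC-HIT | VC [11, 4, 7, 8]
  [11] addr=0xf8 blk=31 s=3: L1-HIT | VC [11, 4, 7, 8]
  [12] addr=0x41 blk=8 s=0: VC-HIT | VC [11, 4, 7, 12]
  [13] addr=0x21 blk=4 s=0: VC-HIT | VC [11, 8, 7, 12]
  [14] addr=0xfa blk=31 s=3: L1-HIT | VC [11, 8, 7, 12]

OUTCOME = VC-HIT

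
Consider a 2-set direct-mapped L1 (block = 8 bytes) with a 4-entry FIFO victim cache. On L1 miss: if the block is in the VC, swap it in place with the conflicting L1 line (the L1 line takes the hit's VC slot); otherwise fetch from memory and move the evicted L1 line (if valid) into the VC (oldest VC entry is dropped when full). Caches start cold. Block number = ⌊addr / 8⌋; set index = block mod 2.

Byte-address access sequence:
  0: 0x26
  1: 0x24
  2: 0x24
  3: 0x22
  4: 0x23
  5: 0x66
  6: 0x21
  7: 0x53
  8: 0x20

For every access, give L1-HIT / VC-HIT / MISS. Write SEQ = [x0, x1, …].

  [0] addr=0x26 blk=4 s=0: MISS | VC []
  [1] addr=0x24 blk=4 s=0: L1-HIT | VC []
  [2] addr=0x24 blk=4 s=0: L1-HIT | VC []
  [3] addr=0x22 blk=4 s=0: L1-HIT | VC []
  [4] addr=0x23 blk=4 s=0: L1-HIT | VC []
  [5] addr=0x66 blk=12 s=0: MISS | VC [4]
  [6] addr=0x21 blk=4 s=0: VC-HIT | VC [12]
  [7] addr=0x53 blk=10 s=0: MISS | VC [12, 4]
  [8] addr=0x20 blk=4 s=0: VC-HIT | VC [12, 10]

SEQ = [MISS, L1-HIT, L1-HIT, L1-HIT, L1-HIT, MISS, VC-HIT, MISS, VC-HIT]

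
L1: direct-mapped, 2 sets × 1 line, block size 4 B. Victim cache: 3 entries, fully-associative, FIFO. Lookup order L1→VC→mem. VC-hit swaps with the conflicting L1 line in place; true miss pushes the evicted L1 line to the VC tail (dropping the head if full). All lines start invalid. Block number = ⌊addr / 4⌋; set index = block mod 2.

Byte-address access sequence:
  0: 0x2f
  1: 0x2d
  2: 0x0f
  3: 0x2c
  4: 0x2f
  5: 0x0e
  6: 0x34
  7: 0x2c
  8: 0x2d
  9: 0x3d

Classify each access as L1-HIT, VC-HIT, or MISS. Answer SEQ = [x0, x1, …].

SEQ = [MISS, L1-HIT, MISS, VC-HIT, L1-HIT, VC-HIT, MISS, VC-HIT, L1-HIT, MISS]

#0 0x2f→b11/s1 MISS; vc=[]
#1 0x2d→b11/s1 L1-HIT; vc=[]
#2 0xf→b3/s1 MISS; vc=[11]
#3 0x2c→b11/s1 VC-HIT; vc=[3]
#4 0x2f→b11/s1 L1-HIT; vc=[3]
#5 0xe→b3/s1 VC-HIT; vc=[11]
#6 0x34→b13/s1 MISS; vc=[11,3]
#7 0x2c→b11/s1 VC-HIT; vc=[13,3]
#8 0x2d→b11/s1 L1-HIT; vc=[13,3]
#9 0x3d→b15/s1 MISS; vc=[13,3,11]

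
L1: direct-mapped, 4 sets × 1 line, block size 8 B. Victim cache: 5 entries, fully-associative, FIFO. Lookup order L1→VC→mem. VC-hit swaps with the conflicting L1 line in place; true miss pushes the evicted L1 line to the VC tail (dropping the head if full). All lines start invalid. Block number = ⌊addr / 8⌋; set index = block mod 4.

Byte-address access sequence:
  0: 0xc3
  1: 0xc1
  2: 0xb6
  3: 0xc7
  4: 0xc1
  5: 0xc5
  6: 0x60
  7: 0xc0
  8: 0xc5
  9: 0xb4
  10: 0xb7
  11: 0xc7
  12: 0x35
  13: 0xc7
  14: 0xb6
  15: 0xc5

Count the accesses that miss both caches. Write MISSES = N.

#0 0xc3→b24/s0 MISS; vc=[]
#1 0xc1→b24/s0 L1-HIT; vc=[]
#2 0xb6→b22/s2 MISS; vc=[]
#3 0xc7→b24/s0 L1-HIT; vc=[]
#4 0xc1→b24/s0 L1-HIT; vc=[]
#5 0xc5→b24/s0 L1-HIT; vc=[]
#6 0x60→b12/s0 MISS; vc=[24]
#7 0xc0→b24/s0 VC-HIT; vc=[12]
#8 0xc5→b24/s0 L1-HIT; vc=[12]
#9 0xb4→b22/s2 L1-HIT; vc=[12]
#10 0xb7→b22/s2 L1-HIT; vc=[12]
#11 0xc7→b24/s0 L1-HIT; vc=[12]
#12 0x35→b6/s2 MISS; vc=[12,22]
#13 0xc7→b24/s0 L1-HIT; vc=[12,22]
#14 0xb6→b22/s2 VC-HIT; vc=[12,6]
#15 0xc5→b24/s0 L1-HIT; vc=[12,6]

MISSES = 4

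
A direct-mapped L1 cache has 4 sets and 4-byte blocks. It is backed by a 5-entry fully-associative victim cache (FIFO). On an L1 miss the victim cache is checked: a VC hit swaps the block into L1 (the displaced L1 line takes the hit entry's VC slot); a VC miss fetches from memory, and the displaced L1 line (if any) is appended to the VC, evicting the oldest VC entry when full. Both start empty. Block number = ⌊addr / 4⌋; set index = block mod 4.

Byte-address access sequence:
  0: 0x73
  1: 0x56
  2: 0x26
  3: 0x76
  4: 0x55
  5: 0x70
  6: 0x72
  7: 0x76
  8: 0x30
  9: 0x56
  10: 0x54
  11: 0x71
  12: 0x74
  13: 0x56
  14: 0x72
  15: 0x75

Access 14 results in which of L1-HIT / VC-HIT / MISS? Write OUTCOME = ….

OUTCOME = L1-HIT

0: 0x73 (blk 28, set 0) → MISS  vc=[]
1: 0x56 (blk 21, set 1) → MISS  vc=[]
2: 0x26 (blk 9, set 1) → MISS  vc=[21]
3: 0x76 (blk 29, set 1) → MISS  vc=[21, 9]
4: 0x55 (blk 21, set 1) → VC-HIT  vc=[29, 9]
5: 0x70 (blk 28, set 0) → L1-HIT  vc=[29, 9]
6: 0x72 (blk 28, set 0) → L1-HIT  vc=[29, 9]
7: 0x76 (blk 29, set 1) → VC-HIT  vc=[21, 9]
8: 0x30 (blk 12, set 0) → MISS  vc=[21, 9, 28]
9: 0x56 (blk 21, set 1) → VC-HIT  vc=[29, 9, 28]
10: 0x54 (blk 21, set 1) → L1-HIT  vc=[29, 9, 28]
11: 0x71 (blk 28, set 0) → VC-HIT  vc=[29, 9, 12]
12: 0x74 (blk 29, set 1) → VC-HIT  vc=[21, 9, 12]
13: 0x56 (blk 21, set 1) → VC-HIT  vc=[29, 9, 12]
14: 0x72 (blk 28, set 0) → L1-HIT  vc=[29, 9, 12]
15: 0x75 (blk 29, set 1) → VC-HIT  vc=[21, 9, 12]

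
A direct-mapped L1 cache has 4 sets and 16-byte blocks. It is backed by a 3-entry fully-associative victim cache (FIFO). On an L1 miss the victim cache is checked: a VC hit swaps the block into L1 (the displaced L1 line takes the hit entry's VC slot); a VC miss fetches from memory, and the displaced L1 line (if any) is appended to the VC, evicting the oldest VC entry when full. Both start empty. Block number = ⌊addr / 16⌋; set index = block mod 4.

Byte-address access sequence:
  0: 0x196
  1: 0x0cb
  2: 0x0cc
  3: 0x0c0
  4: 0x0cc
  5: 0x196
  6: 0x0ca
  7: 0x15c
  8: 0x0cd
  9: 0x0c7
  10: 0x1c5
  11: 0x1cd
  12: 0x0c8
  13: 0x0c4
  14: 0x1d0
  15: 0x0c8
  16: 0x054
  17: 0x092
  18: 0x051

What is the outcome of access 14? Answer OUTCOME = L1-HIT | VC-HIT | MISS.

OUTCOME = MISS

  [0] addr=0x196 blk=25 s=1: MISS | VC []
  [1] addr=0xcb blk=12 s=0: MISS | VC []
  [2] addr=0xcc blk=12 s=0: L1-HIT | VC []
  [3] addr=0xc0 blk=12 s=0: L1-HIT | VC []
  [4] addr=0xcc blk=12 s=0: L1-HIT | VC []
  [5] addr=0x196 blk=25 s=1: L1-HIT | VC []
  [6] addr=0xca blk=12 s=0: L1-HIT | VC []
  [7] addr=0x15c blk=21 s=1: MISS | VC [25]
  [8] addr=0xcd blk=12 s=0: L1-HIT | VC [25]
  [9] addr=0xc7 blk=12 s=0: L1-HIT | VC [25]
  [10] addr=0x1c5 blk=28 s=0: MISS | VC [25, 12]
  [11] addr=0x1cd blk=28 s=0: L1-HIT | VC [25, 12]
  [12] addr=0xc8 blk=12 s=0: VC-HIT | VC [25, 28]
  [13] addr=0xc4 blk=12 s=0: L1-HIT | VC [25, 28]
  [14] addr=0x1d0 blk=29 s=1: MISS | VC [25, 28, 21]
  [15] addr=0xc8 blk=12 s=0: L1-HIT | VC [25, 28, 21]
  [16] addr=0x54 blk=5 s=1: MISS | VC [28, 21, 29]
  [17] addr=0x92 blk=9 s=1: MISS | VC [21, 29, 5]
  [18] addr=0x51 blk=5 s=1: VC-HIT | VC [21, 29, 9]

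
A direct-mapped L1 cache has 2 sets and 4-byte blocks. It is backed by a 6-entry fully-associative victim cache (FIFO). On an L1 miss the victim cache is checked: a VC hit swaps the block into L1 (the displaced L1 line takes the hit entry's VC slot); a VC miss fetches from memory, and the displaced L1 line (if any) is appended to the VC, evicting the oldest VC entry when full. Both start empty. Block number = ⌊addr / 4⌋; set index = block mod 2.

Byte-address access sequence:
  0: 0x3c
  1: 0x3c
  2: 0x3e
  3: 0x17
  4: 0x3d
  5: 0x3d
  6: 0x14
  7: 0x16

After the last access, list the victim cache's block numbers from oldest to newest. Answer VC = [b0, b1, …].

VC = [15]

  [0] addr=0x3c blk=15 s=1: MISS | VC []
  [1] addr=0x3c blk=15 s=1: L1-HIT | VC []
  [2] addr=0x3e blk=15 s=1: L1-HIT | VC []
  [3] addr=0x17 blk=5 s=1: MISS | VC [15]
  [4] addr=0x3d blk=15 s=1: VC-HIT | VC [5]
  [5] addr=0x3d blk=15 s=1: L1-HIT | VC [5]
  [6] addr=0x14 blk=5 s=1: VC-HIT | VC [15]
  [7] addr=0x16 blk=5 s=1: L1-HIT | VC [15]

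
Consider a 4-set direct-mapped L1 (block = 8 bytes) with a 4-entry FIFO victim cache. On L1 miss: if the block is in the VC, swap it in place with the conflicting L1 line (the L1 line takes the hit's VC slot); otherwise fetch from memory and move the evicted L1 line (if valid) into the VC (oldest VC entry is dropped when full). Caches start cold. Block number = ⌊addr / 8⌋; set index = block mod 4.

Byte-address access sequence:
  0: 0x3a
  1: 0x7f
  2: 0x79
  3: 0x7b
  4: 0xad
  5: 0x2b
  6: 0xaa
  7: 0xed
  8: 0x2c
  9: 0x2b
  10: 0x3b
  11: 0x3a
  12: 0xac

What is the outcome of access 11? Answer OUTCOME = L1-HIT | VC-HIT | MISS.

OUTCOME = L1-HIT

  [0] addr=0x3a blk=7 s=3: MISS | VC []
  [1] addr=0x7f blk=15 s=3: MISS | VC [7]
  [2] addr=0x79 blk=15 s=3: L1-HIT | VC [7]
  [3] addr=0x7b blk=15 s=3: L1-HIT | VC [7]
  [4] addr=0xad blk=21 s=1: MISS | VC [7]
  [5] addr=0x2b blk=5 s=1: MISS | VC [7, 21]
  [6] addr=0xaa blk=21 s=1: VC-HIT | VC [7, 5]
  [7] addr=0xed blk=29 s=1: MISS | VC [7, 5, 21]
  [8] addr=0x2c blk=5 s=1: VC-HIT | VC [7, 29, 21]
  [9] addr=0x2b blk=5 s=1: L1-HIT | VC [7, 29, 21]
  [10] addr=0x3b blk=7 s=3: VC-HIT | VC [15, 29, 21]
  [11] addr=0x3a blk=7 s=3: L1-HIT | VC [15, 29, 21]
  [12] addr=0xac blk=21 s=1: VC-HIT | VC [15, 29, 5]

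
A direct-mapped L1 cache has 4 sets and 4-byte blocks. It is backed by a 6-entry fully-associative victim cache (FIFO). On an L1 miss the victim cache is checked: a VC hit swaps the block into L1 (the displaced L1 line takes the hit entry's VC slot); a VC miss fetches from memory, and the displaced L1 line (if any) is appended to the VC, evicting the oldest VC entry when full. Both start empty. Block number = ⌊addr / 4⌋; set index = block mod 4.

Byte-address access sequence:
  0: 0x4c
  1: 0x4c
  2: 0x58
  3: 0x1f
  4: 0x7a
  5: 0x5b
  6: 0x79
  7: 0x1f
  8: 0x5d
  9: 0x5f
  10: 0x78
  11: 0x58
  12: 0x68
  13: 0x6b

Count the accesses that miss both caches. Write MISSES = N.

MISSES = 6

  [0] addr=0x4c blk=19 s=3: MISS | VC []
  [1] addr=0x4c blk=19 s=3: L1-HIT | VC []
  [2] addr=0x58 blk=22 s=2: MISS | VC []
  [3] addr=0x1f blk=7 s=3: MISS | VC [19]
  [4] addr=0x7a blk=30 s=2: MISS | VC [19, 22]
  [5] addr=0x5b blk=22 s=2: VC-HIT | VC [19, 30]
  [6] addr=0x79 blk=30 s=2: VC-HIT | VC [19, 22]
  [7] addr=0x1f blk=7 s=3: L1-HIT | VC [19, 22]
  [8] addr=0x5d blk=23 s=3: MISS | VC [19, 22, 7]
  [9] addr=0x5f blk=23 s=3: L1-HIT | VC [19, 22, 7]
  [10] addr=0x78 blk=30 s=2: L1-HIT | VC [19, 22, 7]
  [11] addr=0x58 blk=22 s=2: VC-HIT | VC [19, 30, 7]
  [12] addr=0x68 blk=26 s=2: MISS | VC [19, 30, 7, 22]
  [13] addr=0x6b blk=26 s=2: L1-HIT | VC [19, 30, 7, 22]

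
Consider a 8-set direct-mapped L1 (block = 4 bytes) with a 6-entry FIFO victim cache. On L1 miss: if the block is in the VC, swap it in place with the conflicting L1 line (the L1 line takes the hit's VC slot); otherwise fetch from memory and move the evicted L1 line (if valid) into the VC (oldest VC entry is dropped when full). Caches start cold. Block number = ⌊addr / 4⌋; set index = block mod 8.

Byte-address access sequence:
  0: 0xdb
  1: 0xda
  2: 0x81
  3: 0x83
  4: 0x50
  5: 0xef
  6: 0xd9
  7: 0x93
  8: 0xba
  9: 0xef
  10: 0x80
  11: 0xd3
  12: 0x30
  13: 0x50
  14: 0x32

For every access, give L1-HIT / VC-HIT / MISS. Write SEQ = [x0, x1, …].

#0 0xdb→b54/s6 MISS; vc=[]
#1 0xda→b54/s6 L1-HIT; vc=[]
#2 0x81→b32/s0 MISS; vc=[]
#3 0x83→b32/s0 L1-HIT; vc=[]
#4 0x50→b20/s4 MISS; vc=[]
#5 0xef→b59/s3 MISS; vc=[]
#6 0xd9→b54/s6 L1-HIT; vc=[]
#7 0x93→b36/s4 MISS; vc=[20]
#8 0xba→b46/s6 MISS; vc=[20,54]
#9 0xef→b59/s3 L1-HIT; vc=[20,54]
#10 0x80→b32/s0 L1-HIT; vc=[20,54]
#11 0xd3→b52/s4 MISS; vc=[20,54,36]
#12 0x30→b12/s4 MISS; vc=[20,54,36,52]
#13 0x50→b20/s4 VC-HIT; vc=[12,54,36,52]
#14 0x32→b12/s4 VC-HIT; vc=[20,54,36,52]

SEQ = [MISS, L1-HIT, MISS, L1-HIT, MISS, MISS, L1-HIT, MISS, MISS, L1-HIT, L1-HIT, MISS, MISS, VC-HIT, VC-HIT]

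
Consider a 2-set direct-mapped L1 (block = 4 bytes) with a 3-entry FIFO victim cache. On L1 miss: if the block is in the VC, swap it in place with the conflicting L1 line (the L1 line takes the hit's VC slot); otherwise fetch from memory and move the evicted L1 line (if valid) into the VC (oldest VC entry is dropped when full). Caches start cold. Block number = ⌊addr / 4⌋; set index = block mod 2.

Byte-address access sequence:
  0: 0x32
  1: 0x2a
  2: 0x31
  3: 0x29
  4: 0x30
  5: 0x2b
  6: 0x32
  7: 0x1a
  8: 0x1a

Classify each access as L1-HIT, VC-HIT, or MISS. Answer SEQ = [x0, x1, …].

SEQ = [MISS, MISS, VC-HIT, VC-HIT, VC-HIT, VC-HIT, VC-HIT, MISS, L1-HIT]

#0 0x32→b12/s0 MISS; vc=[]
#1 0x2a→b10/s0 MISS; vc=[12]
#2 0x31→b12/s0 VC-HIT; vc=[10]
#3 0x29→b10/s0 VC-HIT; vc=[12]
#4 0x30→b12/s0 VC-HIT; vc=[10]
#5 0x2b→b10/s0 VC-HIT; vc=[12]
#6 0x32→b12/s0 VC-HIT; vc=[10]
#7 0x1a→b6/s0 MISS; vc=[10,12]
#8 0x1a→b6/s0 L1-HIT; vc=[10,12]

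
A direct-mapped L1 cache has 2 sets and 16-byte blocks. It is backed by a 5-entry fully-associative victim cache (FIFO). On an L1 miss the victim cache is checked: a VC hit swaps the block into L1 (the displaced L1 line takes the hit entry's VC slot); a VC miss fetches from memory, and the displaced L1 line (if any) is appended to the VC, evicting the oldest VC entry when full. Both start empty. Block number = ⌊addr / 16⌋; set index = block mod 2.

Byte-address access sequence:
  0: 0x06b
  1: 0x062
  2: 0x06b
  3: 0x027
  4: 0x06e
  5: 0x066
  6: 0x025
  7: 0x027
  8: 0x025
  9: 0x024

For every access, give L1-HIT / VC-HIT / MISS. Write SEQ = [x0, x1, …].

#0 0x6b→b6/s0 MISS; vc=[]
#1 0x62→b6/s0 L1-HIT; vc=[]
#2 0x6b→b6/s0 L1-HIT; vc=[]
#3 0x27→b2/s0 MISS; vc=[6]
#4 0x6e→b6/s0 VC-HIT; vc=[2]
#5 0x66→b6/s0 L1-HIT; vc=[2]
#6 0x25→b2/s0 VC-HIT; vc=[6]
#7 0x27→b2/s0 L1-HIT; vc=[6]
#8 0x25→b2/s0 L1-HIT; vc=[6]
#9 0x24→b2/s0 L1-HIT; vc=[6]

SEQ = [MISS, L1-HIT, L1-HIT, MISS, VC-HIT, L1-HIT, VC-HIT, L1-HIT, L1-HIT, L1-HIT]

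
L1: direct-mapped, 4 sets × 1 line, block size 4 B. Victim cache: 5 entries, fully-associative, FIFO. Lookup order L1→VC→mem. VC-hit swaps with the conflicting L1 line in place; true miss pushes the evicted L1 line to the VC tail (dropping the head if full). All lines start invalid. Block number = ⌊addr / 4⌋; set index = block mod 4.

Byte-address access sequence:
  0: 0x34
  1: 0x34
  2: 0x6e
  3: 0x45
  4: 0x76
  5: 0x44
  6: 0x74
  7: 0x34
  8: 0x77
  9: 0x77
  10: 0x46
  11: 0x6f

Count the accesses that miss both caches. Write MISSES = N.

  [0] addr=0x34 blk=13 s=1: MISS | VC []
  [1] addr=0x34 blk=13 s=1: L1-HIT | VC []
  [2] addr=0x6e blk=27 s=3: MISS | VC []
  [3] addr=0x45 blk=17 s=1: MISS | VC [13]
  [4] addr=0x76 blk=29 s=1: MISS | VC [13, 17]
  [5] addr=0x44 blk=17 s=1: VC-HIT | VC [13, 29]
  [6] addr=0x74 blk=29 s=1: VC-HIT | VC [13, 17]
  [7] addr=0x34 blk=13 s=1: VC-HIT | VC [29, 17]
  [8] addr=0x77 blk=29 s=1: VC-HIT | VC [13, 17]
  [9] addr=0x77 blk=29 s=1: L1-HIT | VC [13, 17]
  [10] addr=0x46 blk=17 s=1: VC-HIT | VC [13, 29]
  [11] addr=0x6f blk=27 s=3: L1-HIT | VC [13, 29]

MISSES = 4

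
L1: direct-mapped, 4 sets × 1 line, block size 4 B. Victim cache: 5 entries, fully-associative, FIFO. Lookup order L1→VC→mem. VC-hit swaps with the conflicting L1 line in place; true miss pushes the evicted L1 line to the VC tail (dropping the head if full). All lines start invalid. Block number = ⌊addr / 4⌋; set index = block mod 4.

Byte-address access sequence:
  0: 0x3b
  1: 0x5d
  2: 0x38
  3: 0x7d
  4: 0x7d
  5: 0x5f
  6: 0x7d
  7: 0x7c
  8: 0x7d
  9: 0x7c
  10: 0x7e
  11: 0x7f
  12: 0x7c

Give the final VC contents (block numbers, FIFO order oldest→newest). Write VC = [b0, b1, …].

VC = [23]

#0 0x3b→b14/s2 MISS; vc=[]
#1 0x5d→b23/s3 MISS; vc=[]
#2 0x38→b14/s2 L1-HIT; vc=[]
#3 0x7d→b31/s3 MISS; vc=[23]
#4 0x7d→b31/s3 L1-HIT; vc=[23]
#5 0x5f→b23/s3 VC-HIT; vc=[31]
#6 0x7d→b31/s3 VC-HIT; vc=[23]
#7 0x7c→b31/s3 L1-HIT; vc=[23]
#8 0x7d→b31/s3 L1-HIT; vc=[23]
#9 0x7c→b31/s3 L1-HIT; vc=[23]
#10 0x7e→b31/s3 L1-HIT; vc=[23]
#11 0x7f→b31/s3 L1-HIT; vc=[23]
#12 0x7c→b31/s3 L1-HIT; vc=[23]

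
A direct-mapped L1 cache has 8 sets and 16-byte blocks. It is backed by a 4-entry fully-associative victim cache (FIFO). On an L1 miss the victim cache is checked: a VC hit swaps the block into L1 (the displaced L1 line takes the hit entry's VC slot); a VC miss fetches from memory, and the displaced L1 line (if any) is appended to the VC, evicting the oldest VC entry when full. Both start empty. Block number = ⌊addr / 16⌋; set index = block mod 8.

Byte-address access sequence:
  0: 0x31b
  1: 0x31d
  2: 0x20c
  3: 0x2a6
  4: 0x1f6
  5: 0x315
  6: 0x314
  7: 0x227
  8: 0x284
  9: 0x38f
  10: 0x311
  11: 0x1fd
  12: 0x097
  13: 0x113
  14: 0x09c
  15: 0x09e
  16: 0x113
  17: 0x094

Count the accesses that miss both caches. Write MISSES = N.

MISSES = 9

#0 0x31b→b49/s1 MISS; vc=[]
#1 0x31d→b49/s1 L1-HIT; vc=[]
#2 0x20c→b32/s0 MISS; vc=[]
#3 0x2a6→b42/s2 MISS; vc=[]
#4 0x1f6→b31/s7 MISS; vc=[]
#5 0x315→b49/s1 L1-HIT; vc=[]
#6 0x314→b49/s1 L1-HIT; vc=[]
#7 0x227→b34/s2 MISS; vc=[42]
#8 0x284→b40/s0 MISS; vc=[42,32]
#9 0x38f→b56/s0 MISS; vc=[42,32,40]
#10 0x311→b49/s1 L1-HIT; vc=[42,32,40]
#11 0x1fd→b31/s7 L1-HIT; vc=[42,32,40]
#12 0x97→b9/s1 MISS; vc=[42,32,40,49]
#13 0x113→b17/s1 MISS; vc=[32,40,49,9]
#14 0x9c→b9/s1 VC-HIT; vc=[32,40,49,17]
#15 0x9e→b9/s1 L1-HIT; vc=[32,40,49,17]
#16 0x113→b17/s1 VC-HIT; vc=[32,40,49,9]
#17 0x94→b9/s1 VC-HIT; vc=[32,40,49,17]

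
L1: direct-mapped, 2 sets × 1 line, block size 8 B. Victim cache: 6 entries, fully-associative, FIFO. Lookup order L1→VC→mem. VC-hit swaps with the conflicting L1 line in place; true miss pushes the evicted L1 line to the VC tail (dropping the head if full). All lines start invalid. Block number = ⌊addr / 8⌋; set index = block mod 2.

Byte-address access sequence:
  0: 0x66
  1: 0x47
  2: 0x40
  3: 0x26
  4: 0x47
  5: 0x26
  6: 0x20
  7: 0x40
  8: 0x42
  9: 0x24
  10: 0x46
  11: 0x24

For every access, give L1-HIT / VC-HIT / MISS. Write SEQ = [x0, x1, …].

SEQ = [MISS, MISS, L1-HIT, MISS, VC-HIT, VC-HIT, L1-HIT, VC-HIT, L1-HIT, VC-HIT, VC-HIT, VC-HIT]

#0 0x66→b12/s0 MISS; vc=[]
#1 0x47→b8/s0 MISS; vc=[12]
#2 0x40→b8/s0 L1-HIT; vc=[12]
#3 0x26→b4/s0 MISS; vc=[12,8]
#4 0x47→b8/s0 VC-HIT; vc=[12,4]
#5 0x26→b4/s0 VC-HIT; vc=[12,8]
#6 0x20→b4/s0 L1-HIT; vc=[12,8]
#7 0x40→b8/s0 VC-HIT; vc=[12,4]
#8 0x42→b8/s0 L1-HIT; vc=[12,4]
#9 0x24→b4/s0 VC-HIT; vc=[12,8]
#10 0x46→b8/s0 VC-HIT; vc=[12,4]
#11 0x24→b4/s0 VC-HIT; vc=[12,8]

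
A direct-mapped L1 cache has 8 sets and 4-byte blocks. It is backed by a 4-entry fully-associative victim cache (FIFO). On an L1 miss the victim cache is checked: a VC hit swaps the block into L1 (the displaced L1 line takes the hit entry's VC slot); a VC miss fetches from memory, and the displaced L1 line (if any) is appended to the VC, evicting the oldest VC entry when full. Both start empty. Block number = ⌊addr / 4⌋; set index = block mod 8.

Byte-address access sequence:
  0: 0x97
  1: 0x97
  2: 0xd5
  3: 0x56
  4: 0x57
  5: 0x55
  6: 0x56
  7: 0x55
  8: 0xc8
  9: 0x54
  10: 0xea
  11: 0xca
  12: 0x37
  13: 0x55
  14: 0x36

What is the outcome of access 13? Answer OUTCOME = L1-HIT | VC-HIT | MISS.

OUTCOME = VC-HIT

  [0] addr=0x97 blk=37 s=5: MISS | VC []
  [1] addr=0x97 blk=37 s=5: L1-HIT | VC []
  [2] addr=0xd5 blk=53 s=5: MISS | VC [37]
  [3] addr=0x56 blk=21 s=5: MISS | VC [37, 53]
  [4] addr=0x57 blk=21 s=5: L1-HIT | VC [37, 53]
  [5] addr=0x55 blk=21 s=5: L1-HIT | VC [37, 53]
  [6] addr=0x56 blk=21 s=5: L1-HIT | VC [37, 53]
  [7] addr=0x55 blk=21 s=5: L1-HIT | VC [37, 53]
  [8] addr=0xc8 blk=50 s=2: MISS | VC [37, 53]
  [9] addr=0x54 blk=21 s=5: L1-HIT | VC [37, 53]
  [10] addr=0xea blk=58 s=2: MISS | VC [37, 53, 50]
  [11] addr=0xca blk=50 s=2: VC-HIT | VC [37, 53, 58]
  [12] addr=0x37 blk=13 s=5: MISS | VC [37, 53, 58, 21]
  [13] addr=0x55 blk=21 s=5: VC-HIT | VC [37, 53, 58, 13]
  [14] addr=0x36 blk=13 s=5: VC-HIT | VC [37, 53, 58, 21]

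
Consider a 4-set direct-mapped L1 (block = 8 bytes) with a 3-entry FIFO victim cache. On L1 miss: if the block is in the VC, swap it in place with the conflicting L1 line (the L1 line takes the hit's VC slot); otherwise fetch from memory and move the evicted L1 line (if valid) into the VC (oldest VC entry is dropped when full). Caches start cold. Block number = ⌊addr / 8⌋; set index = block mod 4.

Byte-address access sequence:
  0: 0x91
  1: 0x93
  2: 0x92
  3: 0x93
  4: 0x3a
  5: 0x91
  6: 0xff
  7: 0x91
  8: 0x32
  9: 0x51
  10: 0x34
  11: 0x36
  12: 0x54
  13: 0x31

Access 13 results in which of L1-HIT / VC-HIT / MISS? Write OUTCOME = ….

OUTCOME = VC-HIT

  [0] addr=0x91 blk=18 s=2: MISS | VC []
  [1] addr=0x93 blk=18 s=2: L1-HIT | VC []
  [2] addr=0x92 blk=18 s=2: L1-HIT | VC []
  [3] addr=0x93 blk=18 s=2: L1-HIT | VC []
  [4] addr=0x3a blk=7 s=3: MISS | VC []
  [5] addr=0x91 blk=18 s=2: L1-HIT | VC []
  [6] addr=0xff blk=31 s=3: MISS | VC [7]
  [7] addr=0x91 blk=18 s=2: L1-HIT | VC [7]
  [8] addr=0x32 blk=6 s=2: MISS | VC [7, 18]
  [9] addr=0x51 blk=10 s=2: MISS | VC [7, 18, 6]
  [10] addr=0x34 blk=6 s=2: VC-HIT | VC [7, 18, 10]
  [11] addr=0x36 blk=6 s=2: L1-HIT | VC [7, 18, 10]
  [12] addr=0x54 blk=10 s=2: VC-HIT | VC [7, 18, 6]
  [13] addr=0x31 blk=6 s=2: VC-HIT | VC [7, 18, 10]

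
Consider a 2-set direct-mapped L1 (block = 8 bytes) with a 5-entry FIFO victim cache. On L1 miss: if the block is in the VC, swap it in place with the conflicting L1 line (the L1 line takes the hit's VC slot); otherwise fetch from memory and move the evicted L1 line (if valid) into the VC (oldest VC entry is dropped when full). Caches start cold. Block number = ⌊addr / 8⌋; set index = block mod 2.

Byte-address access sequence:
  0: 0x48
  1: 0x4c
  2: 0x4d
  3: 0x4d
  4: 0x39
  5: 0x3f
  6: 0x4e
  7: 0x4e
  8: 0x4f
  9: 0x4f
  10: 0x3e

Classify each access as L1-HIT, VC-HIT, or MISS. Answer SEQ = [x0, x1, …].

SEQ = [MISS, L1-HIT, L1-HIT, L1-HIT, MISS, L1-HIT, VC-HIT, L1-HIT, L1-HIT, L1-HIT, VC-HIT]

#0 0x48→b9/s1 MISS; vc=[]
#1 0x4c→b9/s1 L1-HIT; vc=[]
#2 0x4d→b9/s1 L1-HIT; vc=[]
#3 0x4d→b9/s1 L1-HIT; vc=[]
#4 0x39→b7/s1 MISS; vc=[9]
#5 0x3f→b7/s1 L1-HIT; vc=[9]
#6 0x4e→b9/s1 VC-HIT; vc=[7]
#7 0x4e→b9/s1 L1-HIT; vc=[7]
#8 0x4f→b9/s1 L1-HIT; vc=[7]
#9 0x4f→b9/s1 L1-HIT; vc=[7]
#10 0x3e→b7/s1 VC-HIT; vc=[9]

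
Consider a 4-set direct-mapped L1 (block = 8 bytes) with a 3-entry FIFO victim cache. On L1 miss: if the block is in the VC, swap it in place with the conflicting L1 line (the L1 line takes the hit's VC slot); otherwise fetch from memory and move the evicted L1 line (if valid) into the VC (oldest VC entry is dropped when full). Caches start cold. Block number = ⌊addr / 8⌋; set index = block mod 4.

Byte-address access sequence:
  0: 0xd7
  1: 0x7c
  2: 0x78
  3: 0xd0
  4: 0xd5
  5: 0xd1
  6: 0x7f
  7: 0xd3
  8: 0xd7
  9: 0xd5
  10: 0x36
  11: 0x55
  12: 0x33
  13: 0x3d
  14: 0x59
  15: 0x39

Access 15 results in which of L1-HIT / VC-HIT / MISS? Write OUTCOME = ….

OUTCOME = VC-HIT

0: 0xd7 (blk 26, set 2) → MISS  vc=[]
1: 0x7c (blk 15, set 3) → MISS  vc=[]
2: 0x78 (blk 15, set 3) → L1-HIT  vc=[]
3: 0xd0 (blk 26, set 2) → L1-HIT  vc=[]
4: 0xd5 (blk 26, set 2) → L1-HIT  vc=[]
5: 0xd1 (blk 26, set 2) → L1-HIT  vc=[]
6: 0x7f (blk 15, set 3) → L1-HIT  vc=[]
7: 0xd3 (blk 26, set 2) → L1-HIT  vc=[]
8: 0xd7 (blk 26, set 2) → L1-HIT  vc=[]
9: 0xd5 (blk 26, set 2) → L1-HIT  vc=[]
10: 0x36 (blk 6, set 2) → MISS  vc=[26]
11: 0x55 (blk 10, set 2) → MISS  vc=[26, 6]
12: 0x33 (blk 6, set 2) → VC-HIT  vc=[26, 10]
13: 0x3d (blk 7, set 3) → MISS  vc=[26, 10, 15]
14: 0x59 (blk 11, set 3) → MISS  vc=[10, 15, 7]
15: 0x39 (blk 7, set 3) → VC-HIT  vc=[10, 15, 11]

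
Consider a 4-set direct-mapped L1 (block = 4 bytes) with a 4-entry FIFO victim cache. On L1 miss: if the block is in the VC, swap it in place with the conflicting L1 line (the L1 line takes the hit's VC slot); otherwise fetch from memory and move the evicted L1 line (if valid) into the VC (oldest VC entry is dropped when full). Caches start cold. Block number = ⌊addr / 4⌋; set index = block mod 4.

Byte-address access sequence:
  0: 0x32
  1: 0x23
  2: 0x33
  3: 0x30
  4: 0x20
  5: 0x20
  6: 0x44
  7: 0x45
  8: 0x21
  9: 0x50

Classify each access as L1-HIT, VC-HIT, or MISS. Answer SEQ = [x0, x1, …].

  [0] addr=0x32 blk=12 s=0: MISS | VC []
  [1] addr=0x23 blk=8 s=0: MISS | VC [12]
  [2] addr=0x33 blk=12 s=0: VC-HIT | VC [8]
  [3] addr=0x30 blk=12 s=0: L1-HIT | VC [8]
  [4] addr=0x20 blk=8 s=0: VC-HIT | VC [12]
  [5] addr=0x20 blk=8 s=0: L1-HIT | VC [12]
  [6] addr=0x44 blk=17 s=1: MISS | VC [12]
  [7] addr=0x45 blk=17 s=1: L1-HIT | VC [12]
  [8] addr=0x21 blk=8 s=0: L1-HIT | VC [12]
  [9] addr=0x50 blk=20 s=0: MISS | VC [12, 8]

SEQ = [MISS, MISS, VC-HIT, L1-HIT, VC-HIT, L1-HIT, MISS, L1-HIT, L1-HIT, MISS]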